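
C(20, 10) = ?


C(20,10) = 20!/(10! × 10!)
= 2432902008176640000/(3628800 × 3628800)
= 184756

C(20,10) = 184756


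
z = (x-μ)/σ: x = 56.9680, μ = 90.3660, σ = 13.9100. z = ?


z = (56.9680 - 90.3660)/13.9100
= -33.3980/13.9100
= -2.4010

z = -2.4010


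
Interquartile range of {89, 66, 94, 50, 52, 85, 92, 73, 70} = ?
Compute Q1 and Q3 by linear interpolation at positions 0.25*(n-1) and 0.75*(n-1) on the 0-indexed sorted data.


Sorted: 50, 52, 66, 70, 73, 85, 89, 92, 94
Q1 (25th %ile) = 66.0000
Q3 (75th %ile) = 89.0000
IQR = 89.0000 - 66.0000 = 23.0000

IQR = 23.0000


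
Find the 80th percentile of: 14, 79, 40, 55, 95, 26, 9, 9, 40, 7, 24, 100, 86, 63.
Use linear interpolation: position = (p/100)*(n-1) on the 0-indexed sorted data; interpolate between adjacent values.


Sorted: 7, 9, 9, 14, 24, 26, 40, 40, 55, 63, 79, 86, 95, 100
n = 14
Index = 80/100 * 13 = 10.4000
Lower = data[10] = 79, Upper = data[11] = 86
P80 = 79 + 0.4000*(7) = 81.8000

P80 = 81.8000


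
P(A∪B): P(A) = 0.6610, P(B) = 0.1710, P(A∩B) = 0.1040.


P(A∪B) = 0.6610 + 0.1710 - 0.1040
= 0.8320 - 0.1040
= 0.7280

P(A∪B) = 0.7280


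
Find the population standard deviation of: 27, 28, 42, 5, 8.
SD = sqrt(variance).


Mean = 22.0000
Variance = 189.2000
SD = sqrt(189.2000) = 13.7550

SD = 13.7550


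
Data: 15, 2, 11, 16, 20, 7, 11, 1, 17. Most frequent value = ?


Frequencies: 1:1, 2:1, 7:1, 11:2, 15:1, 16:1, 17:1, 20:1
Max frequency = 2
Mode = 11

Mode = 11


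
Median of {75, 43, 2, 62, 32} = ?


Sorted: 2, 32, 43, 62, 75
n = 5 (odd)
Middle value = 43

Median = 43


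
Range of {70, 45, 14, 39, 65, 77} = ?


Max = 77, Min = 14
Range = 77 - 14 = 63

Range = 63


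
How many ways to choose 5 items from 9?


C(9,5) = 9!/(5! × 4!)
= 362880/(120 × 24)
= 126

C(9,5) = 126


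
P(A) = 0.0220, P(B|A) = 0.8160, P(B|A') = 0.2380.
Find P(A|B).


P(B) = P(B|A)*P(A) + P(B|A')*P(A')
= 0.8160*0.0220 + 0.2380*0.9780
= 0.017952 + 0.232764 = 0.250716
P(A|B) = 0.017952/0.250716 = 0.0716

P(A|B) = 0.0716


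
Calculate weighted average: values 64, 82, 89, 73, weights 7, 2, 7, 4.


Numerator = 64*7 + 82*2 + 89*7 + 73*4 = 1527
Denominator = 7 + 2 + 7 + 4 = 20
WM = 1527/20 = 76.3500

WM = 76.3500


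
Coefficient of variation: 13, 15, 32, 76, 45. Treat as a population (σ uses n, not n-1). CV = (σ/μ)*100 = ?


Mean = 36.2000
SD = 23.0946
CV = (23.0946/36.2000)*100 = 63.7972%

CV = 63.7972%


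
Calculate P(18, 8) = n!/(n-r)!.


P(18,8) = 18!/10!
= 6402373705728000/3628800
= 1764322560

P(18,8) = 1764322560


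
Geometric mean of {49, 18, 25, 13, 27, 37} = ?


Product = 49 × 18 × 25 × 13 × 27 × 37 = 286363350
GM = 286363350^(1/6) = 25.6736

GM = 25.6736


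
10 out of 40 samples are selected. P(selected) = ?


P = 10/40 = 0.2500

P = 0.2500


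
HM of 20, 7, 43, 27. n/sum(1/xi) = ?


Sum of reciprocals = 1/20 + 1/7 + 1/43 + 1/27 = 0.253150
HM = 4/0.253150 = 15.8009

HM = 15.8009


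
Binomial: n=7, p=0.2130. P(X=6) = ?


C(7,6) = 7
p^6 = 9.338511e-05
(1-p)^1 = 0.787000
P = 7 * 9.338511e-05 * 0.787000 = 0.0005

P(X=6) = 0.0005


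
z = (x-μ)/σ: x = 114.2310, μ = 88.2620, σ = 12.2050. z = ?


z = (114.2310 - 88.2620)/12.2050
= 25.9690/12.2050
= 2.1277

z = 2.1277


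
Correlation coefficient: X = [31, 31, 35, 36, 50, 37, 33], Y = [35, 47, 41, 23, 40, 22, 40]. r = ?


Mean X = 36.1429, Mean Y = 35.4286
SD X = 6.057547, SD Y = 8.797031
Cov = -3.489796
r = -3.489796/(6.057547*8.797031) = -0.0655

r = -0.0655


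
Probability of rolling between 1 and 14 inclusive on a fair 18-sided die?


Favorable outcomes (1 ≤ roll ≤ 14): 14
Total outcomes = 18
P = 14/18 = 0.7778

P = 0.7778


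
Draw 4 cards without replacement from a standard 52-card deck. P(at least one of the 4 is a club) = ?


P(at least one) = 1 - P(none)
P(none) = (39/52) × (38/51) × (37/50) × (36/49) = 0.303818
P(at least one) = 1 - 0.303818 = 0.6962

P = 0.6962


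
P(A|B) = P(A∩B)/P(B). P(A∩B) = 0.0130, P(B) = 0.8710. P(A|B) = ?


P(A|B) = 0.0130/0.8710 = 0.0149

P(A|B) = 0.0149


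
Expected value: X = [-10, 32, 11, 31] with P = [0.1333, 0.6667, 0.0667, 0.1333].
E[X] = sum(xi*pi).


E[X] = -10*0.1333 + 32*0.6667 + 11*0.0667 + 31*0.1333
= -1.3330 + 21.3344 + 0.7337 + 4.1323
= 24.8674

E[X] = 24.8674


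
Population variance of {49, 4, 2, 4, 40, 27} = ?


Mean = 21.0000
Squared deviations: 784.0000, 289.0000, 361.0000, 289.0000, 361.0000, 36.0000
Sum = 2120.0000
Variance = 2120.0000/6 = 353.3333

Variance = 353.3333


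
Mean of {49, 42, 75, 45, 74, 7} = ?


Sum = 49 + 42 + 75 + 45 + 74 + 7 = 292
n = 6
Mean = 292/6 = 48.6667

Mean = 48.6667


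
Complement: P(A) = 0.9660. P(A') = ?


P(not A) = 1 - 0.9660 = 0.0340

P(not A) = 0.0340


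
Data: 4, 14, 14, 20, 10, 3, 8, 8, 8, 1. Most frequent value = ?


Frequencies: 1:1, 3:1, 4:1, 8:3, 10:1, 14:2, 20:1
Max frequency = 3
Mode = 8

Mode = 8


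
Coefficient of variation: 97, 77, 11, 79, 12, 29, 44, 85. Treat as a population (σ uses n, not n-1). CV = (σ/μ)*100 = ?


Mean = 54.2500
SD = 32.2132
CV = (32.2132/54.2500)*100 = 59.3791%

CV = 59.3791%


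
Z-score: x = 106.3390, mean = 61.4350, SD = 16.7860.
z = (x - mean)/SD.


z = (106.3390 - 61.4350)/16.7860
= 44.9040/16.7860
= 2.6751

z = 2.6751


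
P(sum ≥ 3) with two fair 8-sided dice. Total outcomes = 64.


Total outcomes = 8×8 = 64
Favorable (sum ≥ 3): 63
P = 63/64 = 0.9844

P = 0.9844


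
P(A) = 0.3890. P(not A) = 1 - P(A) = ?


P(not A) = 1 - 0.3890 = 0.6110

P(not A) = 0.6110


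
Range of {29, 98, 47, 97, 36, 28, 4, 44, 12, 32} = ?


Max = 98, Min = 4
Range = 98 - 4 = 94

Range = 94


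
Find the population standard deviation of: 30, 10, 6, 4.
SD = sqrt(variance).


Mean = 12.5000
Variance = 106.7500
SD = sqrt(106.7500) = 10.3320

SD = 10.3320


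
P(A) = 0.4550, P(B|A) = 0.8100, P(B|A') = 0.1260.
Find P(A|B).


P(B) = P(B|A)*P(A) + P(B|A')*P(A')
= 0.8100*0.4550 + 0.1260*0.5450
= 0.368550 + 0.068670 = 0.437220
P(A|B) = 0.368550/0.437220 = 0.8429

P(A|B) = 0.8429


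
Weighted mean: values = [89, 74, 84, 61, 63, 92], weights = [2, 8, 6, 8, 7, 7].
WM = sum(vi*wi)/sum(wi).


Numerator = 89*2 + 74*8 + 84*6 + 61*8 + 63*7 + 92*7 = 2847
Denominator = 2 + 8 + 6 + 8 + 7 + 7 = 38
WM = 2847/38 = 74.9211

WM = 74.9211


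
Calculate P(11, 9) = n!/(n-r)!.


P(11,9) = 11!/2!
= 39916800/2
= 19958400

P(11,9) = 19958400


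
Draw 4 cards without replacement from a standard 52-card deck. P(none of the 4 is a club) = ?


P(no clubs) = (39/52) × (38/51) × (37/50) × (36/49)
= 0.3038

P = 0.3038


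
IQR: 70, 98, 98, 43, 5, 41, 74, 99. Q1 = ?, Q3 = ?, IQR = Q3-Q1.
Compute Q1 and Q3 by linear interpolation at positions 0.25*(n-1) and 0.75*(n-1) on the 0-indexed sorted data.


Sorted: 5, 41, 43, 70, 74, 98, 98, 99
Q1 (25th %ile) = 42.5000
Q3 (75th %ile) = 98.0000
IQR = 98.0000 - 42.5000 = 55.5000

IQR = 55.5000


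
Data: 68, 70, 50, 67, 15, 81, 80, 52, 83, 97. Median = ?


Sorted: 15, 50, 52, 67, 68, 70, 80, 81, 83, 97
n = 10 (even)
Middle values: 68 and 70
Median = (68+70)/2 = 69.0000

Median = 69.0000


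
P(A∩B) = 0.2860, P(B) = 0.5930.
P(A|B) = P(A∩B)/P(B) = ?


P(A|B) = 0.2860/0.5930 = 0.4823

P(A|B) = 0.4823


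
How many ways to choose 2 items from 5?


C(5,2) = 5!/(2! × 3!)
= 120/(2 × 6)
= 10

C(5,2) = 10


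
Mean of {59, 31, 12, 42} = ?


Sum = 59 + 31 + 12 + 42 = 144
n = 4
Mean = 144/4 = 36.0000

Mean = 36.0000


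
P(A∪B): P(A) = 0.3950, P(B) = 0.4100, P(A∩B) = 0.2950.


P(A∪B) = 0.3950 + 0.4100 - 0.2950
= 0.8050 - 0.2950
= 0.5100

P(A∪B) = 0.5100


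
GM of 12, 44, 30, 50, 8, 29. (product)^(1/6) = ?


Product = 12 × 44 × 30 × 50 × 8 × 29 = 183744000
GM = 183744000^(1/6) = 23.8434

GM = 23.8434


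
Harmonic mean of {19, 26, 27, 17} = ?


Sum of reciprocals = 1/19 + 1/26 + 1/27 + 1/17 = 0.186954
HM = 4/0.186954 = 21.3957

HM = 21.3957


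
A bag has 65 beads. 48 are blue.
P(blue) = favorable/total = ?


P = 48/65 = 0.7385

P = 0.7385


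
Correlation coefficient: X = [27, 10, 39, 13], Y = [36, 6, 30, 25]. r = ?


Mean X = 22.2500, Mean Y = 24.2500
SD X = 11.605494, SD Y = 11.233321
Cov = 92.187500
r = 92.187500/(11.605494*11.233321) = 0.7071

r = 0.7071


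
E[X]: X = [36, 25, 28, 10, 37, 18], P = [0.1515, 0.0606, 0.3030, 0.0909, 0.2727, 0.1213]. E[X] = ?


E[X] = 36*0.1515 + 25*0.0606 + 28*0.3030 + 10*0.0909 + 37*0.2727 + 18*0.1213
= 5.4540 + 1.5150 + 8.4840 + 0.9090 + 10.0899 + 2.1834
= 28.6353

E[X] = 28.6353


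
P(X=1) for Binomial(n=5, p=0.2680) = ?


C(5,1) = 5
p^1 = 0.268000
(1-p)^4 = 0.287107
P = 5 * 0.268000 * 0.287107 = 0.3847

P(X=1) = 0.3847


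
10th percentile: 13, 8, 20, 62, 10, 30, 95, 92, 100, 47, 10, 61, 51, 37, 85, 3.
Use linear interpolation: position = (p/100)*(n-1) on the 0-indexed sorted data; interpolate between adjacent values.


Sorted: 3, 8, 10, 10, 13, 20, 30, 37, 47, 51, 61, 62, 85, 92, 95, 100
n = 16
Index = 10/100 * 15 = 1.5000
Lower = data[1] = 8, Upper = data[2] = 10
P10 = 8 + 0.5000*(2) = 9.0000

P10 = 9.0000


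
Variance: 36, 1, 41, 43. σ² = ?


Mean = 30.2500
Squared deviations: 33.0625, 855.5625, 115.5625, 162.5625
Sum = 1166.7500
Variance = 1166.7500/4 = 291.6875

Variance = 291.6875


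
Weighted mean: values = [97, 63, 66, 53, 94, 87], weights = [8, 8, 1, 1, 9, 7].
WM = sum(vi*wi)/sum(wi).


Numerator = 97*8 + 63*8 + 66*1 + 53*1 + 94*9 + 87*7 = 2854
Denominator = 8 + 8 + 1 + 1 + 9 + 7 = 34
WM = 2854/34 = 83.9412

WM = 83.9412


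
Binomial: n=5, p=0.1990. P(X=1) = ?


C(5,1) = 5
p^1 = 0.199000
(1-p)^4 = 0.411652
P = 5 * 0.199000 * 0.411652 = 0.4096

P(X=1) = 0.4096


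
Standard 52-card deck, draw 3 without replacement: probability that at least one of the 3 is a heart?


P(at least one) = 1 - P(none)
P(none) = (39/52) × (38/51) × (37/50) = 0.413529
P(at least one) = 1 - 0.413529 = 0.5865

P = 0.5865


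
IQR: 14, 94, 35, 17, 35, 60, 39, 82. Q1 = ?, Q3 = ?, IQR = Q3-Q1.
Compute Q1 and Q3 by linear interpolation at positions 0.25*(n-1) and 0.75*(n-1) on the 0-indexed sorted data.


Sorted: 14, 17, 35, 35, 39, 60, 82, 94
Q1 (25th %ile) = 30.5000
Q3 (75th %ile) = 65.5000
IQR = 65.5000 - 30.5000 = 35.0000

IQR = 35.0000


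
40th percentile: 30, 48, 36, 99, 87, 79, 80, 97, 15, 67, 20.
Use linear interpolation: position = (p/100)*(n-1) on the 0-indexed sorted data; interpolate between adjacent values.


Sorted: 15, 20, 30, 36, 48, 67, 79, 80, 87, 97, 99
n = 11
Index = 40/100 * 10 = 4.0000
Lower = data[4] = 48, Upper = data[5] = 67
P40 = 48 + 0*(19) = 48.0000

P40 = 48.0000


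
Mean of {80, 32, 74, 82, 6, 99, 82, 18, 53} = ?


Sum = 80 + 32 + 74 + 82 + 6 + 99 + 82 + 18 + 53 = 526
n = 9
Mean = 526/9 = 58.4444

Mean = 58.4444


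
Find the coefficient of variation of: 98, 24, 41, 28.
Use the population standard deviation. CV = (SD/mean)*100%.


Mean = 47.7500
SD = 29.6848
CV = (29.6848/47.7500)*100 = 62.1671%

CV = 62.1671%


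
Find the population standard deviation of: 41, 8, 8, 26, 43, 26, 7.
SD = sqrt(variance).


Mean = 22.7143
Variance = 206.7755
SD = sqrt(206.7755) = 14.3797

SD = 14.3797


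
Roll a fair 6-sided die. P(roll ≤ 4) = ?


Favorable outcomes (roll ≤ 4): 4
Total outcomes = 6
P = 4/6 = 0.6667

P = 0.6667


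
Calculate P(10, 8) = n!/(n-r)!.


P(10,8) = 10!/2!
= 3628800/2
= 1814400

P(10,8) = 1814400


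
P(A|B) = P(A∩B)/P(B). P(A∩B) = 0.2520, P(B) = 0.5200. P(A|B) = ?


P(A|B) = 0.2520/0.5200 = 0.4846

P(A|B) = 0.4846


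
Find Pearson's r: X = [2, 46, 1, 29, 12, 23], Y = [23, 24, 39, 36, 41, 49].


Mean X = 18.8333, Mean Y = 35.3333
SD X = 15.847362, SD Y = 9.249625
Cov = -23.444444
r = -23.444444/(15.847362*9.249625) = -0.1599

r = -0.1599


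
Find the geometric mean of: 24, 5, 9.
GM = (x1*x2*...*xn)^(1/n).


Product = 24 × 5 × 9 = 1080
GM = 1080^(1/3) = 10.2599

GM = 10.2599


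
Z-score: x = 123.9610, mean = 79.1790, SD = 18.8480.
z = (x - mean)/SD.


z = (123.9610 - 79.1790)/18.8480
= 44.7820/18.8480
= 2.3760

z = 2.3760


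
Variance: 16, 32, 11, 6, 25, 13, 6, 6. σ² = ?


Mean = 14.3750
Squared deviations: 2.6406, 310.6406, 11.3906, 70.1406, 112.8906, 1.8906, 70.1406, 70.1406
Sum = 649.8750
Variance = 649.8750/8 = 81.2344

Variance = 81.2344


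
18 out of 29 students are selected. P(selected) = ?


P = 18/29 = 0.6207

P = 0.6207


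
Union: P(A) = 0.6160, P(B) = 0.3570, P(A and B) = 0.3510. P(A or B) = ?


P(A∪B) = 0.6160 + 0.3570 - 0.3510
= 0.9730 - 0.3510
= 0.6220

P(A∪B) = 0.6220


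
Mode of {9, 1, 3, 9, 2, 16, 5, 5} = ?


Frequencies: 1:1, 2:1, 3:1, 5:2, 9:2, 16:1
Max frequency = 2
Mode = 5, 9

Mode = 5, 9


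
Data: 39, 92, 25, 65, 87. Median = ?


Sorted: 25, 39, 65, 87, 92
n = 5 (odd)
Middle value = 65

Median = 65


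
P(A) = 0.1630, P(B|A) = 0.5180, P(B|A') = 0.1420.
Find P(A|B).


P(B) = P(B|A)*P(A) + P(B|A')*P(A')
= 0.5180*0.1630 + 0.1420*0.8370
= 0.084434 + 0.118854 = 0.203288
P(A|B) = 0.084434/0.203288 = 0.4153

P(A|B) = 0.4153


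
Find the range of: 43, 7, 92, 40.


Max = 92, Min = 7
Range = 92 - 7 = 85

Range = 85


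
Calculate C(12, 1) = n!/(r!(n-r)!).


C(12,1) = 12!/(1! × 11!)
= 479001600/(1 × 39916800)
= 12

C(12,1) = 12


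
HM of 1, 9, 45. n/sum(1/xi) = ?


Sum of reciprocals = 1/1 + 1/9 + 1/45 = 1.133333
HM = 3/1.133333 = 2.6471

HM = 2.6471


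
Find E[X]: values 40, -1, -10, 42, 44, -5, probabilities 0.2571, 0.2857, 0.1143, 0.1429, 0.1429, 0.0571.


E[X] = 40*0.2571 - 1*0.2857 - 10*0.1143 + 42*0.1429 + 44*0.1429 - 5*0.0571
= 10.2840 - 0.2857 - 1.1430 + 6.0018 + 6.2876 - 0.2855
= 20.8592

E[X] = 20.8592


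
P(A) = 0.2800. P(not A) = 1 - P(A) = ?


P(not A) = 1 - 0.2800 = 0.7200

P(not A) = 0.7200


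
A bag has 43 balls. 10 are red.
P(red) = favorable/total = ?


P = 10/43 = 0.2326

P = 0.2326


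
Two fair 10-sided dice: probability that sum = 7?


Total outcomes = 10×10 = 100
Favorable (sum = 7): 6
P = 6/100 = 0.0600

P = 0.0600


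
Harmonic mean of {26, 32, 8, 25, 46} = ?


Sum of reciprocals = 1/26 + 1/32 + 1/8 + 1/25 + 1/46 = 0.256451
HM = 5/0.256451 = 19.4969

HM = 19.4969


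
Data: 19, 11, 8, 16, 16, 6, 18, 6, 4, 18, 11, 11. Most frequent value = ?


Frequencies: 4:1, 6:2, 8:1, 11:3, 16:2, 18:2, 19:1
Max frequency = 3
Mode = 11

Mode = 11


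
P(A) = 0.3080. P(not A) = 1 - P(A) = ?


P(not A) = 1 - 0.3080 = 0.6920

P(not A) = 0.6920


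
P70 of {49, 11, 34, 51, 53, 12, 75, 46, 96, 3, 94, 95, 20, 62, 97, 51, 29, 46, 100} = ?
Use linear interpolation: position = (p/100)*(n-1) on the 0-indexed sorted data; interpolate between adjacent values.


Sorted: 3, 11, 12, 20, 29, 34, 46, 46, 49, 51, 51, 53, 62, 75, 94, 95, 96, 97, 100
n = 19
Index = 70/100 * 18 = 12.6000
Lower = data[12] = 62, Upper = data[13] = 75
P70 = 62 + 0.6000*(13) = 69.8000

P70 = 69.8000


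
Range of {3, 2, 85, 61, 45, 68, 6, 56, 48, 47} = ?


Max = 85, Min = 2
Range = 85 - 2 = 83

Range = 83


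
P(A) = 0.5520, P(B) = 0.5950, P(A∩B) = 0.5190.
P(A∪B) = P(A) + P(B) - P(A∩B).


P(A∪B) = 0.5520 + 0.5950 - 0.5190
= 1.1470 - 0.5190
= 0.6280

P(A∪B) = 0.6280


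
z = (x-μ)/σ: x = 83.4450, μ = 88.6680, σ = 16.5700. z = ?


z = (83.4450 - 88.6680)/16.5700
= -5.2230/16.5700
= -0.3152

z = -0.3152


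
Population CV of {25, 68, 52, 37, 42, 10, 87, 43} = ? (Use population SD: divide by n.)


Mean = 45.5000
SD = 22.4778
CV = (22.4778/45.5000)*100 = 49.4017%

CV = 49.4017%


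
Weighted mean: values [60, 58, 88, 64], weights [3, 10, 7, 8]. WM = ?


Numerator = 60*3 + 58*10 + 88*7 + 64*8 = 1888
Denominator = 3 + 10 + 7 + 8 = 28
WM = 1888/28 = 67.4286

WM = 67.4286


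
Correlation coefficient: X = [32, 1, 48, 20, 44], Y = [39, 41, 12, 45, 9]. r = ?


Mean X = 29.0000, Mean Y = 29.2000
SD X = 17.088007, SD Y = 15.419468
Cov = -214.600000
r = -214.600000/(17.088007*15.419468) = -0.8145

r = -0.8145


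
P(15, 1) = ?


P(15,1) = 15!/14!
= 1307674368000/87178291200
= 15

P(15,1) = 15


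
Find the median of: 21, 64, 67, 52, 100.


Sorted: 21, 52, 64, 67, 100
n = 5 (odd)
Middle value = 64

Median = 64


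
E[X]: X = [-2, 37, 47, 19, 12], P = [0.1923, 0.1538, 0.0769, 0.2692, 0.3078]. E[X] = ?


E[X] = -2*0.1923 + 37*0.1538 + 47*0.0769 + 19*0.2692 + 12*0.3078
= -0.3846 + 5.6906 + 3.6143 + 5.1148 + 3.6936
= 17.7287

E[X] = 17.7287


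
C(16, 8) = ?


C(16,8) = 16!/(8! × 8!)
= 20922789888000/(40320 × 40320)
= 12870

C(16,8) = 12870


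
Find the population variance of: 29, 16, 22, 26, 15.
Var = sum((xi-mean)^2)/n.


Mean = 21.6000
Squared deviations: 54.7600, 31.3600, 0.1600, 19.3600, 43.5600
Sum = 149.2000
Variance = 149.2000/5 = 29.8400

Variance = 29.8400


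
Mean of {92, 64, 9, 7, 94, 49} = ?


Sum = 92 + 64 + 9 + 7 + 94 + 49 = 315
n = 6
Mean = 315/6 = 52.5000

Mean = 52.5000


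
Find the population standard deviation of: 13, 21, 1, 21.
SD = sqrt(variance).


Mean = 14.0000
Variance = 67.0000
SD = sqrt(67.0000) = 8.1854

SD = 8.1854


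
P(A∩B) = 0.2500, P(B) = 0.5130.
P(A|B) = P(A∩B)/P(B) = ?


P(A|B) = 0.2500/0.5130 = 0.4873

P(A|B) = 0.4873


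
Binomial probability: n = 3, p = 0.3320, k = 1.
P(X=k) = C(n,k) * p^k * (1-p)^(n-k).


C(3,1) = 3
p^1 = 0.332000
(1-p)^2 = 0.446224
P = 3 * 0.332000 * 0.446224 = 0.4444

P(X=1) = 0.4444


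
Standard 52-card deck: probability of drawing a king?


4 kings in 52 cards
P = 4/52 = 0.0769

P = 0.0769


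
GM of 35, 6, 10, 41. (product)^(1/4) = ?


Product = 35 × 6 × 10 × 41 = 86100
GM = 86100^(1/4) = 17.1297

GM = 17.1297


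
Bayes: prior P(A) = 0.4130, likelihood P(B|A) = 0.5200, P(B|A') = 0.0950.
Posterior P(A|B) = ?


P(B) = P(B|A)*P(A) + P(B|A')*P(A')
= 0.5200*0.4130 + 0.0950*0.5870
= 0.214760 + 0.055765 = 0.270525
P(A|B) = 0.214760/0.270525 = 0.7939

P(A|B) = 0.7939


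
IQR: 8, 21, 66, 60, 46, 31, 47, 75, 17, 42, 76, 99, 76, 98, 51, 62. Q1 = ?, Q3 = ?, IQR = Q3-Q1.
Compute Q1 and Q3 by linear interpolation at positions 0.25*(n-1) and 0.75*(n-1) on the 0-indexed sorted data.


Sorted: 8, 17, 21, 31, 42, 46, 47, 51, 60, 62, 66, 75, 76, 76, 98, 99
Q1 (25th %ile) = 39.2500
Q3 (75th %ile) = 75.2500
IQR = 75.2500 - 39.2500 = 36.0000

IQR = 36.0000


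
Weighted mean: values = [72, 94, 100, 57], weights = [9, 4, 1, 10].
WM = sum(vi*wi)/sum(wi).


Numerator = 72*9 + 94*4 + 100*1 + 57*10 = 1694
Denominator = 9 + 4 + 1 + 10 = 24
WM = 1694/24 = 70.5833

WM = 70.5833


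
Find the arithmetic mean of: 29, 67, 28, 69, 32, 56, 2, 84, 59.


Sum = 29 + 67 + 28 + 69 + 32 + 56 + 2 + 84 + 59 = 426
n = 9
Mean = 426/9 = 47.3333

Mean = 47.3333


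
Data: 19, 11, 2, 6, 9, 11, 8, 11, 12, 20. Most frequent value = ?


Frequencies: 2:1, 6:1, 8:1, 9:1, 11:3, 12:1, 19:1, 20:1
Max frequency = 3
Mode = 11

Mode = 11


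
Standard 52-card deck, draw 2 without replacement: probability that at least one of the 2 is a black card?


P(at least one) = 1 - P(none)
P(none) = (26/52) × (25/51) = 0.245098
P(at least one) = 1 - 0.245098 = 0.7549

P = 0.7549


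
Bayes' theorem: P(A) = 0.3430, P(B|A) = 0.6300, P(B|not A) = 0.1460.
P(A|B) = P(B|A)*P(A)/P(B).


P(B) = P(B|A)*P(A) + P(B|A')*P(A')
= 0.6300*0.3430 + 0.1460*0.6570
= 0.216090 + 0.095922 = 0.312012
P(A|B) = 0.216090/0.312012 = 0.6926

P(A|B) = 0.6926


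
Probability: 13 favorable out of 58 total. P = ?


P = 13/58 = 0.2241

P = 0.2241


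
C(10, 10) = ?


C(10,10) = 10!/(10! × 0!)
= 3628800/(3628800 × 1)
= 1

C(10,10) = 1


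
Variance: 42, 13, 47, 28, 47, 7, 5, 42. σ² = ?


Mean = 28.8750
Squared deviations: 172.2656, 252.0156, 328.5156, 0.7656, 328.5156, 478.5156, 570.0156, 172.2656
Sum = 2302.8750
Variance = 2302.8750/8 = 287.8594

Variance = 287.8594


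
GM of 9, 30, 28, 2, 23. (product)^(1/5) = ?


Product = 9 × 30 × 28 × 2 × 23 = 347760
GM = 347760^(1/5) = 12.8309

GM = 12.8309


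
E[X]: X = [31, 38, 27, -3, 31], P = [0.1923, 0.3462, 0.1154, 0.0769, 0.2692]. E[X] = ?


E[X] = 31*0.1923 + 38*0.3462 + 27*0.1154 - 3*0.0769 + 31*0.2692
= 5.9613 + 13.1556 + 3.1158 - 0.2307 + 8.3452
= 30.3472

E[X] = 30.3472


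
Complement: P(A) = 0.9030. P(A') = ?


P(not A) = 1 - 0.9030 = 0.0970

P(not A) = 0.0970


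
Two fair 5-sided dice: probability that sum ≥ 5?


Total outcomes = 5×5 = 25
Favorable (sum ≥ 5): 19
P = 19/25 = 0.7600

P = 0.7600


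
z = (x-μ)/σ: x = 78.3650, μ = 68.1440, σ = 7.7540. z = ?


z = (78.3650 - 68.1440)/7.7540
= 10.2210/7.7540
= 1.3182

z = 1.3182


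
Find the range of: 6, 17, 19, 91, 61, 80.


Max = 91, Min = 6
Range = 91 - 6 = 85

Range = 85


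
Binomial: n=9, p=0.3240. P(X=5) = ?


C(9,5) = 126
p^5 = 0.003570
(1-p)^4 = 0.208827
P = 126 * 0.003570 * 0.208827 = 0.0939

P(X=5) = 0.0939


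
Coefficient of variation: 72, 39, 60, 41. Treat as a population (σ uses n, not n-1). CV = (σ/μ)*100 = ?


Mean = 53.0000
SD = 13.6931
CV = (13.6931/53.0000)*100 = 25.8360%

CV = 25.8360%


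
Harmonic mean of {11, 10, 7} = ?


Sum of reciprocals = 1/11 + 1/10 + 1/7 = 0.333766
HM = 3/0.333766 = 8.9883

HM = 8.9883


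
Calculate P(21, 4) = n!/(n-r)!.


P(21,4) = 21!/17!
= 51090942171709440000/355687428096000
= 143640

P(21,4) = 143640


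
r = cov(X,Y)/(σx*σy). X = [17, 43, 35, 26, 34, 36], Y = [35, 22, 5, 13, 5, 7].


Mean X = 31.8333, Mean Y = 14.5000
SD X = 8.274794, SD Y = 10.920165
Cov = -48.916667
r = -48.916667/(8.274794*10.920165) = -0.5413

r = -0.5413


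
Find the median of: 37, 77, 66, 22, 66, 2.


Sorted: 2, 22, 37, 66, 66, 77
n = 6 (even)
Middle values: 37 and 66
Median = (37+66)/2 = 51.5000

Median = 51.5000


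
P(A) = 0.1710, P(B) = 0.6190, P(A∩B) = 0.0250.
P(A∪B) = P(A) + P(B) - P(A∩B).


P(A∪B) = 0.1710 + 0.6190 - 0.0250
= 0.7900 - 0.0250
= 0.7650

P(A∪B) = 0.7650


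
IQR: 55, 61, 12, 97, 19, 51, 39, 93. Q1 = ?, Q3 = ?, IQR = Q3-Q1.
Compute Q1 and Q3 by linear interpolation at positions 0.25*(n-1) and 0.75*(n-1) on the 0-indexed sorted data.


Sorted: 12, 19, 39, 51, 55, 61, 93, 97
Q1 (25th %ile) = 34.0000
Q3 (75th %ile) = 69.0000
IQR = 69.0000 - 34.0000 = 35.0000

IQR = 35.0000


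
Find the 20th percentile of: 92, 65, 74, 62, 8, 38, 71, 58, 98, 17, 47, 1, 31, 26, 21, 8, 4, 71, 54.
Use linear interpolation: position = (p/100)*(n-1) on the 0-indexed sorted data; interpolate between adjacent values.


Sorted: 1, 4, 8, 8, 17, 21, 26, 31, 38, 47, 54, 58, 62, 65, 71, 71, 74, 92, 98
n = 19
Index = 20/100 * 18 = 3.6000
Lower = data[3] = 8, Upper = data[4] = 17
P20 = 8 + 0.6000*(9) = 13.4000

P20 = 13.4000


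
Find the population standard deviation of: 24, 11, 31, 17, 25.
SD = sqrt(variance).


Mean = 21.6000
Variance = 47.8400
SD = sqrt(47.8400) = 6.9166

SD = 6.9166


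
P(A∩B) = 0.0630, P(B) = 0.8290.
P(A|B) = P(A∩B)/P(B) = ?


P(A|B) = 0.0630/0.8290 = 0.0760

P(A|B) = 0.0760


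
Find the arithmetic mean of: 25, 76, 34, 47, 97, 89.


Sum = 25 + 76 + 34 + 47 + 97 + 89 = 368
n = 6
Mean = 368/6 = 61.3333

Mean = 61.3333


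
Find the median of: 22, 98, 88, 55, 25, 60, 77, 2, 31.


Sorted: 2, 22, 25, 31, 55, 60, 77, 88, 98
n = 9 (odd)
Middle value = 55

Median = 55


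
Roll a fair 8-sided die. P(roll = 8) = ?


Favorable outcomes (roll = 8): 1
Total outcomes = 8
P = 1/8 = 0.1250

P = 0.1250


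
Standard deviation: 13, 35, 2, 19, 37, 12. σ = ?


Mean = 19.6667
Variance = 158.5556
SD = sqrt(158.5556) = 12.5919

SD = 12.5919


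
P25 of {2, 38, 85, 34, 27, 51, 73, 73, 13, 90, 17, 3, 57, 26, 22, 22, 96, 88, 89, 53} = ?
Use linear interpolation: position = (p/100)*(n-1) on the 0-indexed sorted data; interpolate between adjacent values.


Sorted: 2, 3, 13, 17, 22, 22, 26, 27, 34, 38, 51, 53, 57, 73, 73, 85, 88, 89, 90, 96
n = 20
Index = 25/100 * 19 = 4.7500
Lower = data[4] = 22, Upper = data[5] = 22
P25 = 22 + 0.7500*(0) = 22.0000

P25 = 22.0000


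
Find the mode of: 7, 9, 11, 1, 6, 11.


Frequencies: 1:1, 6:1, 7:1, 9:1, 11:2
Max frequency = 2
Mode = 11

Mode = 11


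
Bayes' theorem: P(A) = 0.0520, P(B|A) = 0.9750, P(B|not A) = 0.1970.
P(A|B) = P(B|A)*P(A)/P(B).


P(B) = P(B|A)*P(A) + P(B|A')*P(A')
= 0.9750*0.0520 + 0.1970*0.9480
= 0.050700 + 0.186756 = 0.237456
P(A|B) = 0.050700/0.237456 = 0.2135

P(A|B) = 0.2135


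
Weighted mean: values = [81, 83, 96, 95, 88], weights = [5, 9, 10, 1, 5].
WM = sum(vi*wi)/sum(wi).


Numerator = 81*5 + 83*9 + 96*10 + 95*1 + 88*5 = 2647
Denominator = 5 + 9 + 10 + 1 + 5 = 30
WM = 2647/30 = 88.2333

WM = 88.2333


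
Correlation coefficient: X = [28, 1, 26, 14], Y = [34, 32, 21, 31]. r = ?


Mean X = 17.2500, Mean Y = 29.5000
SD X = 10.802199, SD Y = 5.024938
Cov = -17.875000
r = -17.875000/(10.802199*5.024938) = -0.3293

r = -0.3293


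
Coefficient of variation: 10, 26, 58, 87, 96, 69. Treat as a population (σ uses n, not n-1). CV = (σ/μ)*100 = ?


Mean = 57.6667
SD = 30.9121
CV = (30.9121/57.6667)*100 = 53.6047%

CV = 53.6047%


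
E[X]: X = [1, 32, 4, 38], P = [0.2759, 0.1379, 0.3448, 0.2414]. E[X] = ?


E[X] = 1*0.2759 + 32*0.1379 + 4*0.3448 + 38*0.2414
= 0.2759 + 4.4128 + 1.3792 + 9.1732
= 15.2411

E[X] = 15.2411


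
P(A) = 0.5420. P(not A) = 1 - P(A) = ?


P(not A) = 1 - 0.5420 = 0.4580

P(not A) = 0.4580


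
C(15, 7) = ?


C(15,7) = 15!/(7! × 8!)
= 1307674368000/(5040 × 40320)
= 6435

C(15,7) = 6435


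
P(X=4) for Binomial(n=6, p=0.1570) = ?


C(6,4) = 15
p^4 = 0.000608
(1-p)^2 = 0.710649
P = 15 * 0.000608 * 0.710649 = 0.0065

P(X=4) = 0.0065


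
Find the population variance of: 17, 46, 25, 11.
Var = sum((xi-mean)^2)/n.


Mean = 24.7500
Squared deviations: 60.0625, 451.5625, 0.0625, 189.0625
Sum = 700.7500
Variance = 700.7500/4 = 175.1875

Variance = 175.1875


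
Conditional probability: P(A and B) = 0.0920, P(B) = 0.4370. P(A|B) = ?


P(A|B) = 0.0920/0.4370 = 0.2105

P(A|B) = 0.2105


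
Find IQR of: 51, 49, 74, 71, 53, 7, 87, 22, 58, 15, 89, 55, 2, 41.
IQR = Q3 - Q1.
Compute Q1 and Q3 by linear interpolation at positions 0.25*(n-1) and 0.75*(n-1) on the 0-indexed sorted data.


Sorted: 2, 7, 15, 22, 41, 49, 51, 53, 55, 58, 71, 74, 87, 89
Q1 (25th %ile) = 26.7500
Q3 (75th %ile) = 67.7500
IQR = 67.7500 - 26.7500 = 41.0000

IQR = 41.0000


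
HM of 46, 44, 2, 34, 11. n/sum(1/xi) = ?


Sum of reciprocals = 1/46 + 1/44 + 1/2 + 1/34 + 1/11 = 0.664787
HM = 5/0.664787 = 7.5212

HM = 7.5212


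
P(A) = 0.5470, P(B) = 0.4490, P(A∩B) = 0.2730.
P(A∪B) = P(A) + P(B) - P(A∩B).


P(A∪B) = 0.5470 + 0.4490 - 0.2730
= 0.9960 - 0.2730
= 0.7230

P(A∪B) = 0.7230


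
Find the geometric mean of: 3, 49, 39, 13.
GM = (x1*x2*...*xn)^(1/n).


Product = 3 × 49 × 39 × 13 = 74529
GM = 74529^(1/4) = 16.5227

GM = 16.5227


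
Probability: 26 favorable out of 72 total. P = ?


P = 26/72 = 0.3611

P = 0.3611


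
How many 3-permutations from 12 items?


P(12,3) = 12!/9!
= 479001600/362880
= 1320

P(12,3) = 1320


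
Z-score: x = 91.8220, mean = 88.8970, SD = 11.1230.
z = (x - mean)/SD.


z = (91.8220 - 88.8970)/11.1230
= 2.9250/11.1230
= 0.2630

z = 0.2630


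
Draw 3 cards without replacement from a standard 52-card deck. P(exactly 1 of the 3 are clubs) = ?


Hypergeometric: P(X=1) = C(13,1)·C(39,2) / C(52,3)
= 13 × 741 / 22100
= 9633/22100 = 0.4359

P = 0.4359


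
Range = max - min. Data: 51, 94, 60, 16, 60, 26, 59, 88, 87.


Max = 94, Min = 16
Range = 94 - 16 = 78

Range = 78


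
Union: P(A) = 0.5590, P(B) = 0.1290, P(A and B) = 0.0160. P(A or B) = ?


P(A∪B) = 0.5590 + 0.1290 - 0.0160
= 0.6880 - 0.0160
= 0.6720

P(A∪B) = 0.6720


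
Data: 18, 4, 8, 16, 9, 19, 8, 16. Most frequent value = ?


Frequencies: 4:1, 8:2, 9:1, 16:2, 18:1, 19:1
Max frequency = 2
Mode = 8, 16

Mode = 8, 16


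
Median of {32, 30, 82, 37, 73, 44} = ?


Sorted: 30, 32, 37, 44, 73, 82
n = 6 (even)
Middle values: 37 and 44
Median = (37+44)/2 = 40.5000

Median = 40.5000


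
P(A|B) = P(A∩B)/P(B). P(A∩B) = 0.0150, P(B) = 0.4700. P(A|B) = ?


P(A|B) = 0.0150/0.4700 = 0.0319

P(A|B) = 0.0319


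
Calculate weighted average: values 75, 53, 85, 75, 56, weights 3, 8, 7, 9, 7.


Numerator = 75*3 + 53*8 + 85*7 + 75*9 + 56*7 = 2311
Denominator = 3 + 8 + 7 + 9 + 7 = 34
WM = 2311/34 = 67.9706

WM = 67.9706


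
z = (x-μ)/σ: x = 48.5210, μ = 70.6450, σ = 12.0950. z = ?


z = (48.5210 - 70.6450)/12.0950
= -22.1240/12.0950
= -1.8292

z = -1.8292


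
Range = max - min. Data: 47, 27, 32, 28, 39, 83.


Max = 83, Min = 27
Range = 83 - 27 = 56

Range = 56


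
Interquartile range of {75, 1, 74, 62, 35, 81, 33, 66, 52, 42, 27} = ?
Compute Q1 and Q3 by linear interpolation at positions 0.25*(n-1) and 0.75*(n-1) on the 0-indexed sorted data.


Sorted: 1, 27, 33, 35, 42, 52, 62, 66, 74, 75, 81
Q1 (25th %ile) = 34.0000
Q3 (75th %ile) = 70.0000
IQR = 70.0000 - 34.0000 = 36.0000

IQR = 36.0000


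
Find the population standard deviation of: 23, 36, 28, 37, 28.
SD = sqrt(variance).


Mean = 30.4000
Variance = 28.2400
SD = sqrt(28.2400) = 5.3141

SD = 5.3141


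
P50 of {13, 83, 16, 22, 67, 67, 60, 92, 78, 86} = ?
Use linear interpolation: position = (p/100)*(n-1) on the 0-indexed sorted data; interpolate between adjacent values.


Sorted: 13, 16, 22, 60, 67, 67, 78, 83, 86, 92
n = 10
Index = 50/100 * 9 = 4.5000
Lower = data[4] = 67, Upper = data[5] = 67
P50 = 67 + 0.5000*(0) = 67.0000

P50 = 67.0000


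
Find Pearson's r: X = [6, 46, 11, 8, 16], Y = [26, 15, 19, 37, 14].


Mean X = 17.4000, Mean Y = 22.2000
SD X = 14.691494, SD Y = 8.518216
Cov = -71.280000
r = -71.280000/(14.691494*8.518216) = -0.5696

r = -0.5696


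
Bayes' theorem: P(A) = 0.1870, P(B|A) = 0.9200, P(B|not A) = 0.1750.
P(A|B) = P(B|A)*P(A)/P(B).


P(B) = P(B|A)*P(A) + P(B|A')*P(A')
= 0.9200*0.1870 + 0.1750*0.8130
= 0.172040 + 0.142275 = 0.314315
P(A|B) = 0.172040/0.314315 = 0.5473

P(A|B) = 0.5473


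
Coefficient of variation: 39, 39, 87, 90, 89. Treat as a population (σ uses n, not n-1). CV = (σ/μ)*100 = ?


Mean = 68.8000
SD = 24.3508
CV = (24.3508/68.8000)*100 = 35.3936%

CV = 35.3936%


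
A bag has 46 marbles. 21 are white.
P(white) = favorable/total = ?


P = 21/46 = 0.4565

P = 0.4565


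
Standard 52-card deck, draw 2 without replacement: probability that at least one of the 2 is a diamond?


P(at least one) = 1 - P(none)
P(none) = (39/52) × (38/51) = 0.558824
P(at least one) = 1 - 0.558824 = 0.4412

P = 0.4412


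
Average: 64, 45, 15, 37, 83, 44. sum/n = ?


Sum = 64 + 45 + 15 + 37 + 83 + 44 = 288
n = 6
Mean = 288/6 = 48.0000

Mean = 48.0000


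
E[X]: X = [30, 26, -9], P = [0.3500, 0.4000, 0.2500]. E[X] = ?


E[X] = 30*0.3500 + 26*0.4000 - 9*0.2500
= 10.5000 + 10.4000 - 2.2500
= 18.6500

E[X] = 18.6500


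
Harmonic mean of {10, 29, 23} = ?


Sum of reciprocals = 1/10 + 1/29 + 1/23 = 0.177961
HM = 3/0.177961 = 16.8576

HM = 16.8576


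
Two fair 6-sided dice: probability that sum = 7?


Total outcomes = 6×6 = 36
Favorable (sum = 7): 6
P = 6/36 = 0.1667

P = 0.1667


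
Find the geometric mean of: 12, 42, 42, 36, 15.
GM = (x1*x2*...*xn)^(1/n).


Product = 12 × 42 × 42 × 36 × 15 = 11430720
GM = 11430720^(1/5) = 25.7997

GM = 25.7997


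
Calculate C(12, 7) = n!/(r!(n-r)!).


C(12,7) = 12!/(7! × 5!)
= 479001600/(5040 × 120)
= 792

C(12,7) = 792


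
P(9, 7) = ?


P(9,7) = 9!/2!
= 362880/2
= 181440

P(9,7) = 181440


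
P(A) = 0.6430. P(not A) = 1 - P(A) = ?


P(not A) = 1 - 0.6430 = 0.3570

P(not A) = 0.3570


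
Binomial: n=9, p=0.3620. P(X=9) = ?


C(9,9) = 1
p^9 = 0.000107
(1-p)^0 = 1.000000
P = 1 * 0.000107 * 1.000000 = 0.0001

P(X=9) = 0.0001


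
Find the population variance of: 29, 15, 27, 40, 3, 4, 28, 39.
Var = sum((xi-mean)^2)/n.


Mean = 23.1250
Squared deviations: 34.5156, 66.0156, 15.0156, 284.7656, 405.0156, 365.7656, 23.7656, 252.0156
Sum = 1446.8750
Variance = 1446.8750/8 = 180.8594

Variance = 180.8594


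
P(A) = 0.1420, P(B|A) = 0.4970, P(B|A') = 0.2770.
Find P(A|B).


P(B) = P(B|A)*P(A) + P(B|A')*P(A')
= 0.4970*0.1420 + 0.2770*0.8580
= 0.070574 + 0.237666 = 0.308240
P(A|B) = 0.070574/0.308240 = 0.2290

P(A|B) = 0.2290


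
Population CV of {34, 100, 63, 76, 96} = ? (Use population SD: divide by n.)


Mean = 73.8000
SD = 24.0200
CV = (24.0200/73.8000)*100 = 32.5474%

CV = 32.5474%


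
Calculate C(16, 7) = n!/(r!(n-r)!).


C(16,7) = 16!/(7! × 9!)
= 20922789888000/(5040 × 362880)
= 11440

C(16,7) = 11440


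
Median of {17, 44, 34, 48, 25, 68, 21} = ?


Sorted: 17, 21, 25, 34, 44, 48, 68
n = 7 (odd)
Middle value = 34

Median = 34


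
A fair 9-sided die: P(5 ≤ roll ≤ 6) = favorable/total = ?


Favorable outcomes (5 ≤ roll ≤ 6): 2
Total outcomes = 9
P = 2/9 = 0.2222

P = 0.2222


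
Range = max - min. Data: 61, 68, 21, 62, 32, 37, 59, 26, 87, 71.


Max = 87, Min = 21
Range = 87 - 21 = 66

Range = 66


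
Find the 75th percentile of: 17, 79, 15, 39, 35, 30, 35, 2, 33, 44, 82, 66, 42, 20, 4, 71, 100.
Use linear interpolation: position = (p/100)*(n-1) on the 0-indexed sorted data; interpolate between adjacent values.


Sorted: 2, 4, 15, 17, 20, 30, 33, 35, 35, 39, 42, 44, 66, 71, 79, 82, 100
n = 17
Index = 75/100 * 16 = 12.0000
Lower = data[12] = 66, Upper = data[13] = 71
P75 = 66 + 0*(5) = 66.0000

P75 = 66.0000


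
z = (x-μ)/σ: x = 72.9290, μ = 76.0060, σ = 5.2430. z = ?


z = (72.9290 - 76.0060)/5.2430
= -3.0770/5.2430
= -0.5869

z = -0.5869


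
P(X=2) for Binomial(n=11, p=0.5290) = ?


C(11,2) = 55
p^2 = 0.279841
(1-p)^9 = 0.001141
P = 55 * 0.279841 * 0.001141 = 0.0176

P(X=2) = 0.0176


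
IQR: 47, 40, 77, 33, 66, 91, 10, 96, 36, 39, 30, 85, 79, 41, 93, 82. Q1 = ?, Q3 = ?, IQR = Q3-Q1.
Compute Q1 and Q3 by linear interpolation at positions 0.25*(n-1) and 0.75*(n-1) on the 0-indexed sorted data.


Sorted: 10, 30, 33, 36, 39, 40, 41, 47, 66, 77, 79, 82, 85, 91, 93, 96
Q1 (25th %ile) = 38.2500
Q3 (75th %ile) = 82.7500
IQR = 82.7500 - 38.2500 = 44.5000

IQR = 44.5000


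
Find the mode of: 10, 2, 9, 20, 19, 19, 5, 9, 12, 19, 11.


Frequencies: 2:1, 5:1, 9:2, 10:1, 11:1, 12:1, 19:3, 20:1
Max frequency = 3
Mode = 19

Mode = 19


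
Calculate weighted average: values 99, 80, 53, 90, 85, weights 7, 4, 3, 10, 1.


Numerator = 99*7 + 80*4 + 53*3 + 90*10 + 85*1 = 2157
Denominator = 7 + 4 + 3 + 10 + 1 = 25
WM = 2157/25 = 86.2800

WM = 86.2800


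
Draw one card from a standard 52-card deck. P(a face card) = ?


12 face cards in 52 cards
P = 12/52 = 0.2308

P = 0.2308


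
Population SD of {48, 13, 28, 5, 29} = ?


Mean = 24.6000
Variance = 219.4400
SD = sqrt(219.4400) = 14.8135

SD = 14.8135


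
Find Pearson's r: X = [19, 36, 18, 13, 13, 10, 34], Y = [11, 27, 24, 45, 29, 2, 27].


Mean X = 20.4286, Mean Y = 23.5714
SD X = 9.663734, SD Y = 12.737539
Cov = 20.326531
r = 20.326531/(9.663734*12.737539) = 0.1651

r = 0.1651


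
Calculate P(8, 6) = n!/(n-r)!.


P(8,6) = 8!/2!
= 40320/2
= 20160

P(8,6) = 20160


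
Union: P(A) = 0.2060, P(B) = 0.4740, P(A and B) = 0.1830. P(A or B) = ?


P(A∪B) = 0.2060 + 0.4740 - 0.1830
= 0.6800 - 0.1830
= 0.4970

P(A∪B) = 0.4970


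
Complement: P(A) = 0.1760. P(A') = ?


P(not A) = 1 - 0.1760 = 0.8240

P(not A) = 0.8240


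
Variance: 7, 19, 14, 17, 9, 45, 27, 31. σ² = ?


Mean = 21.1250
Squared deviations: 199.5156, 4.5156, 50.7656, 17.0156, 147.0156, 570.0156, 34.5156, 97.5156
Sum = 1120.8750
Variance = 1120.8750/8 = 140.1094

Variance = 140.1094


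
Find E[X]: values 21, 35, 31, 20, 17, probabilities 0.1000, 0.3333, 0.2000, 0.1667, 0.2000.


E[X] = 21*0.1000 + 35*0.3333 + 31*0.2000 + 20*0.1667 + 17*0.2000
= 2.1000 + 11.6655 + 6.2000 + 3.3340 + 3.4000
= 26.6995

E[X] = 26.6995


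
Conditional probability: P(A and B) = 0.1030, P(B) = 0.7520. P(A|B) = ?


P(A|B) = 0.1030/0.7520 = 0.1370

P(A|B) = 0.1370


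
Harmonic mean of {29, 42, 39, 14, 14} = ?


Sum of reciprocals = 1/29 + 1/42 + 1/39 + 1/14 + 1/14 = 0.226790
HM = 5/0.226790 = 22.0468

HM = 22.0468


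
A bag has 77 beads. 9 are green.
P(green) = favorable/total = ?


P = 9/77 = 0.1169

P = 0.1169


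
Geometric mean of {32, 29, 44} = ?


Product = 32 × 29 × 44 = 40832
GM = 40832^(1/3) = 34.4350

GM = 34.4350


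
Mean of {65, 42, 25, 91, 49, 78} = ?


Sum = 65 + 42 + 25 + 91 + 49 + 78 = 350
n = 6
Mean = 350/6 = 58.3333

Mean = 58.3333


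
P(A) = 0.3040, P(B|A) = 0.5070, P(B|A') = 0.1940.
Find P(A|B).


P(B) = P(B|A)*P(A) + P(B|A')*P(A')
= 0.5070*0.3040 + 0.1940*0.6960
= 0.154128 + 0.135024 = 0.289152
P(A|B) = 0.154128/0.289152 = 0.5330

P(A|B) = 0.5330


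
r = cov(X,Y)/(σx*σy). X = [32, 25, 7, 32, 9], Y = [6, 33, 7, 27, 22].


Mean X = 21.0000, Mean Y = 19.0000
SD X = 10.936178, SD Y = 10.788883
Cov = 26.600000
r = 26.600000/(10.936178*10.788883) = 0.2254

r = 0.2254


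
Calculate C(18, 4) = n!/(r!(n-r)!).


C(18,4) = 18!/(4! × 14!)
= 6402373705728000/(24 × 87178291200)
= 3060

C(18,4) = 3060


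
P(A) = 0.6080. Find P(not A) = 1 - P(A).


P(not A) = 1 - 0.6080 = 0.3920

P(not A) = 0.3920


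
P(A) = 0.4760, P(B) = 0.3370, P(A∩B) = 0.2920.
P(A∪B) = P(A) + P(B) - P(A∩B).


P(A∪B) = 0.4760 + 0.3370 - 0.2920
= 0.8130 - 0.2920
= 0.5210

P(A∪B) = 0.5210


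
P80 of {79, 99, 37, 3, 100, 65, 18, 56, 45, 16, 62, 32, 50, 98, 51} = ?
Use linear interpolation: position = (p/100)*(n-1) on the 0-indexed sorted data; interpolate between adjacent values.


Sorted: 3, 16, 18, 32, 37, 45, 50, 51, 56, 62, 65, 79, 98, 99, 100
n = 15
Index = 80/100 * 14 = 11.2000
Lower = data[11] = 79, Upper = data[12] = 98
P80 = 79 + 0.2000*(19) = 82.8000

P80 = 82.8000


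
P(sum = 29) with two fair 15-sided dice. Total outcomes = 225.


Total outcomes = 15×15 = 225
Favorable (sum = 29): 2
P = 2/225 = 0.0089

P = 0.0089


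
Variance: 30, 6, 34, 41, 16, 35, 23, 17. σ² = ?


Mean = 25.2500
Squared deviations: 22.5625, 370.5625, 76.5625, 248.0625, 85.5625, 95.0625, 5.0625, 68.0625
Sum = 971.5000
Variance = 971.5000/8 = 121.4375

Variance = 121.4375


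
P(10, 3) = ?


P(10,3) = 10!/7!
= 3628800/5040
= 720

P(10,3) = 720


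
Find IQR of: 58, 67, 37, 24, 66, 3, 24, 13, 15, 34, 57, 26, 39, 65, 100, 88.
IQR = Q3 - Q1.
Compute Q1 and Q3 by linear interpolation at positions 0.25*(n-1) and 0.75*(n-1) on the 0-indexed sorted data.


Sorted: 3, 13, 15, 24, 24, 26, 34, 37, 39, 57, 58, 65, 66, 67, 88, 100
Q1 (25th %ile) = 24.0000
Q3 (75th %ile) = 65.2500
IQR = 65.2500 - 24.0000 = 41.2500

IQR = 41.2500


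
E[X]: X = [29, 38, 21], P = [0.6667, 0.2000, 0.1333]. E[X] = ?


E[X] = 29*0.6667 + 38*0.2000 + 21*0.1333
= 19.3343 + 7.6000 + 2.7993
= 29.7336

E[X] = 29.7336


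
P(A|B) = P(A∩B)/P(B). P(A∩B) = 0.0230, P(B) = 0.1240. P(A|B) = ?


P(A|B) = 0.0230/0.1240 = 0.1855

P(A|B) = 0.1855


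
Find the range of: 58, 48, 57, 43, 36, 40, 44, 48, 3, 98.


Max = 98, Min = 3
Range = 98 - 3 = 95

Range = 95


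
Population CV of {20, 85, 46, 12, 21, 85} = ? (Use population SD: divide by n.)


Mean = 44.8333
SD = 30.2513
CV = (30.2513/44.8333)*100 = 67.4749%

CV = 67.4749%


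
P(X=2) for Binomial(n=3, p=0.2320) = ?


C(3,2) = 3
p^2 = 0.053824
(1-p)^1 = 0.768000
P = 3 * 0.053824 * 0.768000 = 0.1240

P(X=2) = 0.1240
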